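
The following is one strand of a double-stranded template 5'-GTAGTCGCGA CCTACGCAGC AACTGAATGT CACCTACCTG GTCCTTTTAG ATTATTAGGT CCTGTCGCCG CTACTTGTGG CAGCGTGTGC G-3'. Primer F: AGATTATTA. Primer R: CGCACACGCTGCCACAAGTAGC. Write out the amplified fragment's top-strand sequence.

Forward primer AGATTATTA is found on the top strand at positions 49–57.
Taking the reverse complement of CGCACACGCTGCCACAAGTAGC gives GCTACTTGTGGCAGCGTGTGCG, found at positions 70–91 on the template; the primer anneals here to the top strand with its 3' end pointing upstream.
The product is the template from position 49 through 91 (43 bp).

5'-AGATTATTAGGTCCTGTCGCCGCTACTTGTGGCAGCGTGTGCG-3'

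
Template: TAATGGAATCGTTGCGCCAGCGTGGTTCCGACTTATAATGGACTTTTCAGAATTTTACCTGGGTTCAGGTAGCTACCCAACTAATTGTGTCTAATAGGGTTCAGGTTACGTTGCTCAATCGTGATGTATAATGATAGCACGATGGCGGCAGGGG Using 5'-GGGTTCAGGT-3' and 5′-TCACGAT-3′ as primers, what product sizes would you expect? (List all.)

The forward primer GGGTTCAGGT matches the top strand at positions 61–70, 97–106.
The reverse primer's reverse complement is ATCGTGA, matching at positions 118–124.
Each forward site pairs with the reverse site to give a product ending at position 124: sizes 64, 28 bp.

64 bp, 28 bp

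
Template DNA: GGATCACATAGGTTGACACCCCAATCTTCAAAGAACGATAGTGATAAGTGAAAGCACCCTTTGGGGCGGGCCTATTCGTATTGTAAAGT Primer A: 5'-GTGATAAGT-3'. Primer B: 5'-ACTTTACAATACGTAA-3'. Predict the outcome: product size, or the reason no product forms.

No product — primer B has no binding site in the template.

Primer B (ACTTTACAATACGTAA) does not match the top strand, and its reverse complement TTACGTATTGTAAAGT does not match either.
With no annealing site for primer B, no amplification occurs.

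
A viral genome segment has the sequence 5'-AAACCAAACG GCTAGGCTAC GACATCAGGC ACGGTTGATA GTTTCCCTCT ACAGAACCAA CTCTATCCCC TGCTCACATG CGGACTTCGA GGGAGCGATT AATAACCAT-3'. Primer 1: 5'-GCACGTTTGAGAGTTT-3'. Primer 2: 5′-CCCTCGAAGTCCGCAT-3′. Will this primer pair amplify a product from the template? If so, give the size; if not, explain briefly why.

No product — primer 1 has no binding site in the template.

Primer 1 (GCACGTTTGAGAGTTT) does not match the top strand, and its reverse complement AAACTCTCAAACGTGC does not match either.
With no annealing site for primer 1, no amplification occurs.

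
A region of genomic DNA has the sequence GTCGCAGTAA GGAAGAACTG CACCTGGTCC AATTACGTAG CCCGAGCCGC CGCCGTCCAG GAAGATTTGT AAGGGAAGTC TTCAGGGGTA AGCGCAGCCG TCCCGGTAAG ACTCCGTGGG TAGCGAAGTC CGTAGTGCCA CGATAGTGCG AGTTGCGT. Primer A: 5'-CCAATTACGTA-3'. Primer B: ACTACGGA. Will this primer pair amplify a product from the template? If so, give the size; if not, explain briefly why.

Yes — a 108 bp product.

Primer A (CCAATTACGTA) matches the top strand at positions 29–39; it acts as a forward primer.
Primer B's reverse complement is TCCGTAGT, matching the top strand at positions 129–136; it acts as a reverse primer.
The 3' ends face each other across positions 29–136, giving a 108 bp product.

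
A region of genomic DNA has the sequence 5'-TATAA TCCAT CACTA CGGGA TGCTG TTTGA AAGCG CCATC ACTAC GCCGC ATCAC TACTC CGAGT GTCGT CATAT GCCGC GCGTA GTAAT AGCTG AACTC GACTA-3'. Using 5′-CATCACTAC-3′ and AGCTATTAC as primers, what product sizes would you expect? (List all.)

The forward primer CATCACTAC matches the top strand at positions 8–16, 37–45, 50–58.
The reverse primer's reverse complement is GTAATAGCT, matching at positions 86–94.
Each forward site pairs with the reverse site to give a product ending at position 94: sizes 87, 58, 45 bp.

87 bp, 58 bp, 45 bp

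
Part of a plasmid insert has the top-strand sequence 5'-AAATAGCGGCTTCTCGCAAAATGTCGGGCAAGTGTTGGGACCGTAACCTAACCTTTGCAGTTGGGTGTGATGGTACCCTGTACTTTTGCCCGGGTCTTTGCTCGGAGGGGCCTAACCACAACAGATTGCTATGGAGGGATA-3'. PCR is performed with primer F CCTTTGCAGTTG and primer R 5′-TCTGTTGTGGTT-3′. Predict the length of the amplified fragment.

The forward primer matches the template at positions 52–63.
The reverse primer's reverse complement is AACCACAACAGA, which matches the template at positions 114–125.
Amplicon spans positions 52–125: 74 bp.

74 bp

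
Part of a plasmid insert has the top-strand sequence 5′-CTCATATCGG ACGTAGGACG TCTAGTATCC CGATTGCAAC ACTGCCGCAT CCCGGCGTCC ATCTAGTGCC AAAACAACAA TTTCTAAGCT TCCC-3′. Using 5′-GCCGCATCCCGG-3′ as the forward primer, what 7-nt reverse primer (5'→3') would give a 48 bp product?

5'-AAGCTTA-3'

The forward primer binds at positions 44–55, so a 48 bp product ends at position 44 + 48 − 1 = 91.
The reverse primer anneals to the top strand over positions 85–91, i.e. to TAAGCTT.
Its sequence written 5'→3' is the reverse complement: AAGCTTA.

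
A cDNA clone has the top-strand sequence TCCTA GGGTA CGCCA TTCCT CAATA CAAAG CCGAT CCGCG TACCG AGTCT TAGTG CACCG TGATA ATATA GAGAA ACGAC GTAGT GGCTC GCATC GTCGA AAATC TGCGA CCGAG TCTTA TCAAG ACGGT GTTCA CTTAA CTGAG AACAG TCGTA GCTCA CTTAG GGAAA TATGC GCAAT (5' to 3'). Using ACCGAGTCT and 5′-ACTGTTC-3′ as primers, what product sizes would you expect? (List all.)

110 bp, 42 bp

The forward primer ACCGAGTCT matches the top strand at positions 42–50, 110–118.
The reverse primer's reverse complement is GAACAGT, matching at positions 145–151.
Each forward site pairs with the reverse site to give a product ending at position 151: sizes 110, 42 bp.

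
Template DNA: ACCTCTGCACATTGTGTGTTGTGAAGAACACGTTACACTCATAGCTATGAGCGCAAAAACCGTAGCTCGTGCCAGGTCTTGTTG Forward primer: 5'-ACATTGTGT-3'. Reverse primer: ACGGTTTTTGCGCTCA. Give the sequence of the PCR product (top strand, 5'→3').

5'-ACATTGTGTGTTGTGAAGAACACGTTACACTCATAGCTATGAGCGCAAAAACCGT-3'

Forward primer ACATTGTGT is found on the top strand at positions 9–17.
Reverse complement of the reverse primer: TGAGCGCAAAAACCGT. This occurs on the top strand at positions 48–63.
The product is the template from position 9 through 63 (55 bp).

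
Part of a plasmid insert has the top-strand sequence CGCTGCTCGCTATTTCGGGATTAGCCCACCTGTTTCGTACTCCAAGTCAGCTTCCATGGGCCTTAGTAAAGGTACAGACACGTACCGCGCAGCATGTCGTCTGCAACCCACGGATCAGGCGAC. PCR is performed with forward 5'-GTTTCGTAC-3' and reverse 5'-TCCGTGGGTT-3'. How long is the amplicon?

83 bp

Forward primer GTTTCGTAC is found on the top strand at positions 32–40.
Taking the reverse complement of TCCGTGGGTT gives AACCCACGGA, found at positions 105–114 on the template; the primer anneals here to the top strand with its 3' end pointing upstream.
Product length = (reverse-primer end) − (forward-primer start) + 1 = 114 − 32 + 1 = 83 bp.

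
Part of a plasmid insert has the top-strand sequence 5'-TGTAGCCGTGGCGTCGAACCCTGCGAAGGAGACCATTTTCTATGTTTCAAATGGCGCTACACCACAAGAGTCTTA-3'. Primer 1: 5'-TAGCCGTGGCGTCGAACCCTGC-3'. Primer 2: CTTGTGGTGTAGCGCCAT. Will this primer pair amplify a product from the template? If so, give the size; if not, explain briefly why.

Yes — a 66 bp product.

Primer 1 (TAGCCGTGGCGTCGAACCCTGC) matches the top strand at positions 3–24; it acts as a forward primer.
Primer 2's reverse complement is ATGGCGCTACACCACAAG, matching the top strand at positions 51–68; it acts as a reverse primer.
The 3' ends face each other across positions 3–68, giving a 66 bp product.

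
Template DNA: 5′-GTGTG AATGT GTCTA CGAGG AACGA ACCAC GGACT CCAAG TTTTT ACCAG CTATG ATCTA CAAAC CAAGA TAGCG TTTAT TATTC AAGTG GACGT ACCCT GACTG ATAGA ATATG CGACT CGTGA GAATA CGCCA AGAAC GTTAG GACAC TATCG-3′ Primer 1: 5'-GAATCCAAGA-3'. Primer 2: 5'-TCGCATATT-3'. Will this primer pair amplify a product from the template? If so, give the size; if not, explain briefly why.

No product — primer 1 has no binding site in the template.

Primer 1 (GAATCCAAGA) does not match the top strand, and its reverse complement TCTTGGATTC does not match either.
With no annealing site for primer 1, no amplification occurs.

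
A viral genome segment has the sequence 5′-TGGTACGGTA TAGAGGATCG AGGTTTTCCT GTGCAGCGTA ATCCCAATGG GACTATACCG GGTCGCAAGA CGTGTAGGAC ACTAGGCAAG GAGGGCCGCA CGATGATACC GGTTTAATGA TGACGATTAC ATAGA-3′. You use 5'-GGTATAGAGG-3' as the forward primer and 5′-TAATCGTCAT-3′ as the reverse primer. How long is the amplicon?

123 bp

Scanning the template, GGTATAGAGG occurs at positions 7–16; this primer anneals to the bottom strand there with its 3' end pointing downstream.
The reverse primer's reverse complement is ATGACGATTA, which matches the template at positions 120–129.
Amplicon spans positions 7–129: 123 bp.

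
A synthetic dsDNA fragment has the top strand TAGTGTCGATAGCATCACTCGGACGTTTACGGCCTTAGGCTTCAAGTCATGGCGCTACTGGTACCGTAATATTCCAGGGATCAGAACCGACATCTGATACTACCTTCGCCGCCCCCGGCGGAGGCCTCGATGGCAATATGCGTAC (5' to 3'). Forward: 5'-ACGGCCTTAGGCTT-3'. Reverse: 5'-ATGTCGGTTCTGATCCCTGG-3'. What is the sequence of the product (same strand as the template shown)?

Forward primer ACGGCCTTAGGCTT is found on the top strand at positions 29–42.
Taking the reverse complement of ATGTCGGTTCTGATCCCTGG gives CCAGGGATCAGAACCGACAT, found at positions 74–93 on the template; the primer anneals here to the top strand with its 3' end pointing upstream.
The product is the template from position 29 through 93 (65 bp).

5'-ACGGCCTTAGGCTTCAAGTCATGGCGCTACTGGTACCGTAATATTCCAGGGATCAGAACCGACAT-3'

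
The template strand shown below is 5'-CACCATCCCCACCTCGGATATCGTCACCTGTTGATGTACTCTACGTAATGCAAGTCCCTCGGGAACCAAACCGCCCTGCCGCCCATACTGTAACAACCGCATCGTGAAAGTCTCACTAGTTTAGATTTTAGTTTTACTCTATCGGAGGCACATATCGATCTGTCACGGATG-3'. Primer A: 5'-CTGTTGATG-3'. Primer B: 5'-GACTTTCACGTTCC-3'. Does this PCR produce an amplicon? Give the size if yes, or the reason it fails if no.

Primer B (GACTTTCACGTTCC) does not match the top strand, and its reverse complement GGAACGTGAAAGTC does not match either.
With no annealing site for primer B, no amplification occurs.

No product — primer B has no binding site in the template.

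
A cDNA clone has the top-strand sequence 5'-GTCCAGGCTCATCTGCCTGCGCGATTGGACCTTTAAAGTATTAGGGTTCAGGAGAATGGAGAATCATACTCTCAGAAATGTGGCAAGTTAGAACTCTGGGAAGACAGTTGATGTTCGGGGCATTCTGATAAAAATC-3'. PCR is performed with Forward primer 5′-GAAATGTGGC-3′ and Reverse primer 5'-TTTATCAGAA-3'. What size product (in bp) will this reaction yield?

58 bp

Forward primer GAAATGTGGC is found on the top strand at positions 75–84.
The reverse primer's reverse complement is TTCTGATAAA, which matches the template at positions 123–132.
Amplicon spans positions 75–132: 58 bp.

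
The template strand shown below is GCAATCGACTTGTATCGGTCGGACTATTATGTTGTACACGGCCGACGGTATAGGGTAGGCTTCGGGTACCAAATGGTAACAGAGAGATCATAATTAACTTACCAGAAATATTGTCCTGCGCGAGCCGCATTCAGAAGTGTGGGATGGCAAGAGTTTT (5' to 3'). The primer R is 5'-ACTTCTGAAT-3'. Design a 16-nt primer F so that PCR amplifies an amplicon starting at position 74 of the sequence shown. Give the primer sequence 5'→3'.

The reverse primer's reverse complement ATTCAGAAGT matches the template at positions 129–138; the product starts at position 74.
The forward primer is identical to the top strand over positions 74–89: TGGTAACAGAGAGATC.

5'-TGGTAACAGAGAGATC-3'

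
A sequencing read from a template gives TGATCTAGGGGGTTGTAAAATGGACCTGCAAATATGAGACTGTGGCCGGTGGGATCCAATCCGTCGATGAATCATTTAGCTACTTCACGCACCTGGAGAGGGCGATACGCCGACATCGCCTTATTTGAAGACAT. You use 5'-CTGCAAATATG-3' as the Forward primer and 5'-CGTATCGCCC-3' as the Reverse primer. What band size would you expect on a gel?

Scanning the template, CTGCAAATATG occurs at positions 26–36; this primer anneals to the bottom strand there with its 3' end pointing downstream.
Reverse complement of the reverse primer: GGGCGATACG. This occurs on the top strand at positions 100–109.
Amplicon spans positions 26–109: 84 bp.

84 bp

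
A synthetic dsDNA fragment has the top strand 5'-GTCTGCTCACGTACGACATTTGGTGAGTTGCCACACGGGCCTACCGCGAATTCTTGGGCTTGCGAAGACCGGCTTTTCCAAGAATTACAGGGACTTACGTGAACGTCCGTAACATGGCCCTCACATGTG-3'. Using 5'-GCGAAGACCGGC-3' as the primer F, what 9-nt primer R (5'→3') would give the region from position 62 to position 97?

5'-TAAGTCCCT-3'

The product's 3' end on the top strand is position 97.
The reverse primer anneals to the top strand over positions 89–97, i.e. to AGGGACTTA.
Its sequence written 5'→3' is the reverse complement: TAAGTCCCT.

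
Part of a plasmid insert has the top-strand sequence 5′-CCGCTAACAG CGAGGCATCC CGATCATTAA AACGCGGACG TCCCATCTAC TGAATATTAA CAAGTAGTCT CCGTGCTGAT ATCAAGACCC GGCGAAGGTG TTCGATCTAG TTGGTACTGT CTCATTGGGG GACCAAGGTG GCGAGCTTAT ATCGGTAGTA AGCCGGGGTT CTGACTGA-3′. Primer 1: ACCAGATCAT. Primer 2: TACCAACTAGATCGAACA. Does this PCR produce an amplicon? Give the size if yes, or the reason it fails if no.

No product — primer 1 has no binding site in the template.

Primer 1 (ACCAGATCAT) does not match the top strand, and its reverse complement ATGATCTGGT does not match either.
With no annealing site for primer 1, no amplification occurs.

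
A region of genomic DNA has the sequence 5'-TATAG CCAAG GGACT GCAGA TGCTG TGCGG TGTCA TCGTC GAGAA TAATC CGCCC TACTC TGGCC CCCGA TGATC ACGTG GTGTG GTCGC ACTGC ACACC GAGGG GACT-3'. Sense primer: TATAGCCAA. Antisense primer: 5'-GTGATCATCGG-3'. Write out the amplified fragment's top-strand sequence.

5'-TATAGCCAAGGGACTGCAGATGCTGTGCGGTGTCATCGTCGAGAATAATCCGCCCTACTCTGGCCCCCGATGATCAC-3'

The forward primer matches the template at positions 1–9.
The reverse primer's reverse complement is CCGATGATCAC, which matches the template at positions 67–77.
The product is the template from position 1 through 77 (77 bp).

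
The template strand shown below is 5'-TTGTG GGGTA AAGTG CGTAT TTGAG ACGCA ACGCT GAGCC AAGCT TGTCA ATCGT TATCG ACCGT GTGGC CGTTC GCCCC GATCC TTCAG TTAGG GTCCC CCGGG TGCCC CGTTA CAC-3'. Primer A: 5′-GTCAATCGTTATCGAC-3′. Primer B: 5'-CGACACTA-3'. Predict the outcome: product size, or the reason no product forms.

Primer B (CGACACTA) does not match the top strand, and its reverse complement TAGTGTCG does not match either.
With no annealing site for primer B, no amplification occurs.

No product — primer B has no binding site in the template.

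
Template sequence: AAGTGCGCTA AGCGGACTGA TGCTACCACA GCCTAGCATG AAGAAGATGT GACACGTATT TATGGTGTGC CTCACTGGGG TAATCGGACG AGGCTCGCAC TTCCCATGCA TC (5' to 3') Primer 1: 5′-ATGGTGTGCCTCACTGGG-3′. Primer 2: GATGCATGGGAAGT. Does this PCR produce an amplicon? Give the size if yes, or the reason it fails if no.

Primer 1 (ATGGTGTGCCTCACTGGG) matches the top strand at positions 62–79; it acts as a forward primer.
Primer 2's reverse complement is ACTTCCCATGCATC, matching the top strand at positions 99–112; it acts as a reverse primer.
The 3' ends face each other across positions 62–112, giving a 51 bp product.

Yes — a 51 bp product.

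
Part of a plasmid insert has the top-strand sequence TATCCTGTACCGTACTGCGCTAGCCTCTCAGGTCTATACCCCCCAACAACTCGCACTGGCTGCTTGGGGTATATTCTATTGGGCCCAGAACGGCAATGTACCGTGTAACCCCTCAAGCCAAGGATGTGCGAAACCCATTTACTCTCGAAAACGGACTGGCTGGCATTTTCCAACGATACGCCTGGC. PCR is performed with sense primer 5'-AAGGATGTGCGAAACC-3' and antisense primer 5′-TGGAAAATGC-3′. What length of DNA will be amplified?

53 bp

Scanning the template, AAGGATGTGCGAAACC occurs at positions 120–135; this primer anneals to the bottom strand there with its 3' end pointing downstream.
Reverse complement of the reverse primer: GCATTTTCCA. This occurs on the top strand at positions 163–172.
Amplicon spans positions 120–172: 53 bp.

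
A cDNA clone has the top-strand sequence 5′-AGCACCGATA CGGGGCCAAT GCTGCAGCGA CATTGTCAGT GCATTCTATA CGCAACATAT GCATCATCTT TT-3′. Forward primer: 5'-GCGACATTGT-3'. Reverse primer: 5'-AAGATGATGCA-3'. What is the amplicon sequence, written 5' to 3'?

5'-GCGACATTGTCAGTGCATTCTATACGCAACATATGCATCATCTT-3'

Scanning the template, GCGACATTGT occurs at positions 27–36; this primer anneals to the bottom strand there with its 3' end pointing downstream.
Taking the reverse complement of AAGATGATGCA gives TGCATCATCTT, found at positions 60–70 on the template; the primer anneals here to the top strand with its 3' end pointing upstream.
The product is the template from position 27 through 70 (44 bp).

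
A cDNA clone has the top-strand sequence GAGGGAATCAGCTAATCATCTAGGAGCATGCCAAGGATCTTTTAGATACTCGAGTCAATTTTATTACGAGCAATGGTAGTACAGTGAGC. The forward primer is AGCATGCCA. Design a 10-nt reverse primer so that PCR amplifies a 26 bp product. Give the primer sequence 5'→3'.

5'-AGTATCTAAA-3'

The forward primer binds at positions 25–33, so a 26 bp product ends at position 25 + 26 − 1 = 50.
The reverse primer anneals to the top strand over positions 41–50, i.e. to TTTAGATACT.
Its sequence written 5'→3' is the reverse complement: AGTATCTAAA.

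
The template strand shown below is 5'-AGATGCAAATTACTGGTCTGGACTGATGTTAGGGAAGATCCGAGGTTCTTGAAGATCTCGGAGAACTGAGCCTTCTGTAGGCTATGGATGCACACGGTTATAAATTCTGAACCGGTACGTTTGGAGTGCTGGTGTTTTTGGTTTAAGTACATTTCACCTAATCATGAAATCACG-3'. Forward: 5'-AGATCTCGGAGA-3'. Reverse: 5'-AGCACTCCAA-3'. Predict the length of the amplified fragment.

The forward primer matches the template at positions 53–64.
Reverse complement of the reverse primer: TTGGAGTGCT. This occurs on the top strand at positions 121–130.
The product runs from position 53 to position 130, so its length is 130 − 53 + 1 = 78 bp.

78 bp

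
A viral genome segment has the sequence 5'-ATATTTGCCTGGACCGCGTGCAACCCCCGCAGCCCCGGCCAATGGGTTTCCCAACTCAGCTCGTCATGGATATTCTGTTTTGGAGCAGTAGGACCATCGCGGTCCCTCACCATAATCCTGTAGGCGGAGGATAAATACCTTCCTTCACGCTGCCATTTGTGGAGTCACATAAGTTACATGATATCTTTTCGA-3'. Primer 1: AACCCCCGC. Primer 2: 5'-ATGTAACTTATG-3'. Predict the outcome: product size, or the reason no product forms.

Primer 1 (AACCCCCGC) matches the top strand at positions 22–30; it acts as a forward primer.
Primer 2's reverse complement is CATAAGTTACAT, matching the top strand at positions 168–179; it acts as a reverse primer.
The 3' ends face each other across positions 22–179, giving a 158 bp product.

Yes — a 158 bp product.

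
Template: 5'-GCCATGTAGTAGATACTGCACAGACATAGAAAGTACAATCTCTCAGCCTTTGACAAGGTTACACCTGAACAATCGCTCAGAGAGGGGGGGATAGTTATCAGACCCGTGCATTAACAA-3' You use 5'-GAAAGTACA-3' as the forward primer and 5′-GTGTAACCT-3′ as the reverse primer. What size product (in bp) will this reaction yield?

36 bp

Forward primer GAAAGTACA is found on the top strand at positions 29–37.
The reverse primer's reverse complement is AGGTTACAC, which matches the template at positions 56–64.
The product runs from position 29 to position 64, so its length is 64 − 29 + 1 = 36 bp.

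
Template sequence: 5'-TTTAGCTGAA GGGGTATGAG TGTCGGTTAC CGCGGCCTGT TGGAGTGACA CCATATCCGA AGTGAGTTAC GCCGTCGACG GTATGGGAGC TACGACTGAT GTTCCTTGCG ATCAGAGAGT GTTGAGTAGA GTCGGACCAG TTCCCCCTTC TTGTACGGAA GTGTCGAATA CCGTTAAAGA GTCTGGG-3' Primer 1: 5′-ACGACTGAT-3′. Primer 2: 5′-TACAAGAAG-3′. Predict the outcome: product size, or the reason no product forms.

Primer 1 (ACGACTGAT) matches the top strand at positions 92–100; it acts as a forward primer.
Primer 2's reverse complement is CTTCTTGTA, matching the top strand at positions 147–155; it acts as a reverse primer.
The 3' ends face each other across positions 92–155, giving a 64 bp product.

Yes — a 64 bp product.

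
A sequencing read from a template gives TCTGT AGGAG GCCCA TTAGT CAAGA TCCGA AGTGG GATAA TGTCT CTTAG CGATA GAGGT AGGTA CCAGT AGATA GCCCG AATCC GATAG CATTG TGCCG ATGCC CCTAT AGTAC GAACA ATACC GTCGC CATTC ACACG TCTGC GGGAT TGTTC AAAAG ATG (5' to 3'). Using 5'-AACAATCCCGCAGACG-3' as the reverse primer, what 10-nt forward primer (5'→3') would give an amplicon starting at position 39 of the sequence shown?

The reverse primer's reverse complement CGTCTGCGGGATTGTT matches the template at positions 139–154; the product starts at position 39.
The forward primer is identical to the top strand over positions 39–48: AATGTCTCTT.

5'-AATGTCTCTT-3'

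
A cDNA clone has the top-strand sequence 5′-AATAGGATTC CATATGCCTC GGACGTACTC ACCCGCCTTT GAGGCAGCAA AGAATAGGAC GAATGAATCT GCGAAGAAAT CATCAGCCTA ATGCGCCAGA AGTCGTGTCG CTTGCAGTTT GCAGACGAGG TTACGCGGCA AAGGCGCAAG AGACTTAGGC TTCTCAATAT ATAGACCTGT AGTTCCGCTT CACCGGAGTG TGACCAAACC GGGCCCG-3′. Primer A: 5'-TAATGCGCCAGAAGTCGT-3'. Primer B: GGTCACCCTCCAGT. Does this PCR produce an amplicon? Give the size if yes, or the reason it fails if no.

No product — primer B has no binding site in the template.

Primer B (GGTCACCCTCCAGT) does not match the top strand, and its reverse complement ACTGGAGGGTGACC does not match either.
With no annealing site for primer B, no amplification occurs.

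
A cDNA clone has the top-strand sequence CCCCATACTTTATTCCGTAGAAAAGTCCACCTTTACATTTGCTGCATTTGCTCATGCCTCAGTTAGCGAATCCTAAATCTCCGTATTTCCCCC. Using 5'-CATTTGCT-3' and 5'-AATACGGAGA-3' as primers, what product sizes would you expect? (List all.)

52 bp, 43 bp

The forward primer CATTTGCT matches the top strand at positions 36–43, 45–52.
The reverse primer's reverse complement is TCTCCGTATT, matching at positions 78–87.
Each forward site pairs with the reverse site to give a product ending at position 87: sizes 52, 43 bp.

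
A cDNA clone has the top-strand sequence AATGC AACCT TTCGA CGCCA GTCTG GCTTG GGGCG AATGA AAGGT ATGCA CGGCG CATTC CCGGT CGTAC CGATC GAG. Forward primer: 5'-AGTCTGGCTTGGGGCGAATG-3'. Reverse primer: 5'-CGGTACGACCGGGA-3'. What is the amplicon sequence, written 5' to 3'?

Forward primer AGTCTGGCTTGGGGCGAATG is found on the top strand at positions 20–39.
Taking the reverse complement of CGGTACGACCGGGA gives TCCCGGTCGTACCG, found at positions 59–72 on the template; the primer anneals here to the top strand with its 3' end pointing upstream.
The product is the template from position 20 through 72 (53 bp).

5'-AGTCTGGCTTGGGGCGAATGAAAGGTATGCACGGCGCATTCCCGGTCGTACCG-3'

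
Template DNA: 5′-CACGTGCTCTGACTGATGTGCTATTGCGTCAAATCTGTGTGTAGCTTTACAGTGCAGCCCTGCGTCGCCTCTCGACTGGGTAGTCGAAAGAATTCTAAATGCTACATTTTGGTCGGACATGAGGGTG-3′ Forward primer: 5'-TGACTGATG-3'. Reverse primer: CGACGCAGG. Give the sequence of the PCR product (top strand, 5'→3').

Scanning the template, TGACTGATG occurs at positions 10–18; this primer anneals to the bottom strand there with its 3' end pointing downstream.
Taking the reverse complement of CGACGCAGG gives CCTGCGTCG, found at positions 59–67 on the template; the primer anneals here to the top strand with its 3' end pointing upstream.
The product is the template from position 10 through 67 (58 bp).

5'-TGACTGATGTGCTATTGCGTCAAATCTGTGTGTAGCTTTACAGTGCAGCCCTGCGTCG-3'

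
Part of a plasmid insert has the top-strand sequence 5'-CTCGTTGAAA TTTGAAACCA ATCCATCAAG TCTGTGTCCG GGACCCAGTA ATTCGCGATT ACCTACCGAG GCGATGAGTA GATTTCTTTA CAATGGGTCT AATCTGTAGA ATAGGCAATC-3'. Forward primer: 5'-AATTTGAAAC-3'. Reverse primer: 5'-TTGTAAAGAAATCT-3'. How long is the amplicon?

85 bp

Forward primer AATTTGAAAC is found on the top strand at positions 9–18.
Reverse complement of the reverse primer: AGATTTCTTTACAA. This occurs on the top strand at positions 80–93.
Product length = (reverse-primer end) − (forward-primer start) + 1 = 93 − 9 + 1 = 85 bp.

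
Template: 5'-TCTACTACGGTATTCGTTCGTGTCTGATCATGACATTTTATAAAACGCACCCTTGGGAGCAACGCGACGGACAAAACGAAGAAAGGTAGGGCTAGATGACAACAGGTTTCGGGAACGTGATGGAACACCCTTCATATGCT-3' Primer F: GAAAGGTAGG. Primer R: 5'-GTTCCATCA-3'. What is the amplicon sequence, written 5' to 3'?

Scanning the template, GAAAGGTAGG occurs at positions 81–90; this primer anneals to the bottom strand there with its 3' end pointing downstream.
Taking the reverse complement of GTTCCATCA gives TGATGGAAC, found at positions 118–126 on the template; the primer anneals here to the top strand with its 3' end pointing upstream.
The product is the template from position 81 through 126 (46 bp).

5'-GAAAGGTAGGGCTAGATGACAACAGGTTTCGGGAACGTGATGGAAC-3'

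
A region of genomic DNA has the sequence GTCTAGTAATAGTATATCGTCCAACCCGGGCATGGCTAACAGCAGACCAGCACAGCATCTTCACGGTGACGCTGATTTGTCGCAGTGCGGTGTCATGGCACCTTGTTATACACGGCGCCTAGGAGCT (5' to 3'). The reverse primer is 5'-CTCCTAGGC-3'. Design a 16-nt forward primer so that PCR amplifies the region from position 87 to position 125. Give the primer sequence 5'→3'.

The reverse primer's reverse complement GCCTAGGAG matches the template at positions 117–125; the product starts at position 87.
The forward primer is identical to the top strand over positions 87–102: GCGGTGTCATGGCACC.

5'-GCGGTGTCATGGCACC-3'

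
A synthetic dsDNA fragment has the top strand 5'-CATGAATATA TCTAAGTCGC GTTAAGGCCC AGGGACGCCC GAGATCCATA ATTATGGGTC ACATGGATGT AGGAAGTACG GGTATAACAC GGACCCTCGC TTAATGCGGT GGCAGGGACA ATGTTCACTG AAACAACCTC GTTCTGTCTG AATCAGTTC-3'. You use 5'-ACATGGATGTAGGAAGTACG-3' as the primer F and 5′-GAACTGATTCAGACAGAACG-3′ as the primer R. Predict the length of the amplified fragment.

Forward primer ACATGGATGTAGGAAGTACG is found on the top strand at positions 61–80.
The reverse primer's reverse complement is CGTTCTGTCTGAATCAGTTC, which matches the template at positions 140–159.
The product runs from position 61 to position 159, so its length is 159 − 61 + 1 = 99 bp.

99 bp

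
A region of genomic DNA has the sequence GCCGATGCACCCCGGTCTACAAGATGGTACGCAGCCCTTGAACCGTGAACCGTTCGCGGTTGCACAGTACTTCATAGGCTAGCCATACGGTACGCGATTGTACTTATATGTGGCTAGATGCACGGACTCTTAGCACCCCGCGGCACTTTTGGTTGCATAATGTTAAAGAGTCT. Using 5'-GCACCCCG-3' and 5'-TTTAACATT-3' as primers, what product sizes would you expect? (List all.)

161 bp, 35 bp

The forward primer GCACCCCG matches the top strand at positions 7–14, 133–140.
The reverse primer's reverse complement is AATGTTAAA, matching at positions 159–167.
Each forward site pairs with the reverse site to give a product ending at position 167: sizes 161, 35 bp.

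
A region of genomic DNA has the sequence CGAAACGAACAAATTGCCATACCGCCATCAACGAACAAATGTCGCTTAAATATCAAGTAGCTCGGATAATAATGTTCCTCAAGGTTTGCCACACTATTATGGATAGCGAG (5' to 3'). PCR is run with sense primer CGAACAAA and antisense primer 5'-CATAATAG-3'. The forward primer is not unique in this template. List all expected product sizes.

The forward primer CGAACAAA matches the top strand at positions 6–13, 32–39.
The reverse primer's reverse complement is CTATTATG, matching at positions 94–101.
Each forward site pairs with the reverse site to give a product ending at position 101: sizes 96, 70 bp.

96 bp, 70 bp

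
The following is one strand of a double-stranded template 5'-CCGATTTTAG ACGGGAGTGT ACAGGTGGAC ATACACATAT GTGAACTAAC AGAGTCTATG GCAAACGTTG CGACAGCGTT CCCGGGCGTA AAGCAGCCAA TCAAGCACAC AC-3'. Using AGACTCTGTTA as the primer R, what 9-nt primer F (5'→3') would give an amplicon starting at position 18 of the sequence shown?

The reverse primer's reverse complement TAACAGAGTCT matches the template at positions 47–57; the product starts at position 18.
The forward primer is identical to the top strand over positions 18–26: TGTACAGGT.

5'-TGTACAGGT-3'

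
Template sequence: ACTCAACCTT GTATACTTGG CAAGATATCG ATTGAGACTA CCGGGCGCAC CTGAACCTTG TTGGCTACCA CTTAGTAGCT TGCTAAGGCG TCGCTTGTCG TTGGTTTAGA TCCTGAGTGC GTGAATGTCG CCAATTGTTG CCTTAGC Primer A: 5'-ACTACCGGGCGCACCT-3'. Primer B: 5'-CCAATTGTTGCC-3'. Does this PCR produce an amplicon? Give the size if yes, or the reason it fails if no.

No product — both primers anneal to the same strand and extend in the same direction.

Primer A (ACTACCGGGCGCACCT) matches the top strand at positions 37–52 (3' end points downstream).
Primer B (CCAATTGTTGCC) also matches the top strand directly, at positions 131–142 — its reverse complement GGCAACAATTGG is not present.
Both primers anneal to the bottom strand with 3' ends pointing the same way, so neither can prime synthesis back toward the other.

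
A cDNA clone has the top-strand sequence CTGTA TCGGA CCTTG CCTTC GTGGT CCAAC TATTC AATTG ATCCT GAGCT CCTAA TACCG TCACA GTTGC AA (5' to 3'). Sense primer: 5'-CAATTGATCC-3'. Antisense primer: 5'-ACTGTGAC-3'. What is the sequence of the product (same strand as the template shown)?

5'-CAATTGATCCTGAGCTCCTAATACCGTCACAGT-3'

The forward primer matches the template at positions 35–44.
Taking the reverse complement of ACTGTGAC gives GTCACAGT, found at positions 60–67 on the template; the primer anneals here to the top strand with its 3' end pointing upstream.
The product is the template from position 35 through 67 (33 bp).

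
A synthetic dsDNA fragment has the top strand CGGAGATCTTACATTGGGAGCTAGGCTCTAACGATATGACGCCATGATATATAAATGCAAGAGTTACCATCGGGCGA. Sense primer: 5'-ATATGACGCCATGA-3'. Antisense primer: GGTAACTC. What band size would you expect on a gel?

35 bp

Scanning the template, ATATGACGCCATGA occurs at positions 34–47; this primer anneals to the bottom strand there with its 3' end pointing downstream.
Reverse complement of the reverse primer: GAGTTACC. This occurs on the top strand at positions 61–68.
Amplicon spans positions 34–68: 35 bp.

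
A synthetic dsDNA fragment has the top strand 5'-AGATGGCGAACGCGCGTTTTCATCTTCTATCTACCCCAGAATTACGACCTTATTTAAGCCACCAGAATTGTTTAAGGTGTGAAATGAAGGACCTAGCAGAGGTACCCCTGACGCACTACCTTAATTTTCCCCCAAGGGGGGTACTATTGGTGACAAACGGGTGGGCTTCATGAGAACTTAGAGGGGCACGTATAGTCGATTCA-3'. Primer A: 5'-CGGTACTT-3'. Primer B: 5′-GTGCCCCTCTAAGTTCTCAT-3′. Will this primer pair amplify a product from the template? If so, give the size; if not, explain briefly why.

No product — primer A has no binding site in the template.

Primer A (CGGTACTT) does not match the top strand, and its reverse complement AAGTACCG does not match either.
With no annealing site for primer A, no amplification occurs.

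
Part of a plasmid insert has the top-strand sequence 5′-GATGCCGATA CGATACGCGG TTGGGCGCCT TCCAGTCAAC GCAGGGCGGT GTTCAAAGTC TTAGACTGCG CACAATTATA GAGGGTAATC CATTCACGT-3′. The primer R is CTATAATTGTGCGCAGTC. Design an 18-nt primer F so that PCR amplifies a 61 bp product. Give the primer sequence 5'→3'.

5'-TTGGGCGCCTTCCAGTCA-3'

The reverse primer's reverse complement GACTGCGCACAATTATAG matches the template at positions 64–81, so the product ends at position 81.
A 61 bp product then starts at position 81 − 61 + 1 = 21.
The forward primer is identical to the top strand there: TTGGGCGCCTTCCAGTCA.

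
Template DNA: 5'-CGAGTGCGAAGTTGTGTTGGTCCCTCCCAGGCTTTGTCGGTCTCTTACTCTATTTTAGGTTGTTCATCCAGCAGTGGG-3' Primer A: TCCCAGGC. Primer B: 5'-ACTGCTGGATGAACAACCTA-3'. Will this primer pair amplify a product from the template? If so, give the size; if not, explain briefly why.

Yes — a 51 bp product.

Primer A (TCCCAGGC) matches the top strand at positions 25–32; it acts as a forward primer.
Primer B's reverse complement is TAGGTTGTTCATCCAGCAGT, matching the top strand at positions 56–75; it acts as a reverse primer.
The 3' ends face each other across positions 25–75, giving a 51 bp product.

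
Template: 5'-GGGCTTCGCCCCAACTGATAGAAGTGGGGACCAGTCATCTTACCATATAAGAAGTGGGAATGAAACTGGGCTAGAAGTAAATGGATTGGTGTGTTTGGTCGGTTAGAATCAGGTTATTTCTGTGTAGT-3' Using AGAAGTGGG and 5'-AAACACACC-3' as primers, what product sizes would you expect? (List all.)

The forward primer AGAAGTGGG matches the top strand at positions 20–28, 50–58.
The reverse primer's reverse complement is GGTGTGTTT, matching at positions 88–96.
Each forward site pairs with the reverse site to give a product ending at position 96: sizes 77, 47 bp.

77 bp, 47 bp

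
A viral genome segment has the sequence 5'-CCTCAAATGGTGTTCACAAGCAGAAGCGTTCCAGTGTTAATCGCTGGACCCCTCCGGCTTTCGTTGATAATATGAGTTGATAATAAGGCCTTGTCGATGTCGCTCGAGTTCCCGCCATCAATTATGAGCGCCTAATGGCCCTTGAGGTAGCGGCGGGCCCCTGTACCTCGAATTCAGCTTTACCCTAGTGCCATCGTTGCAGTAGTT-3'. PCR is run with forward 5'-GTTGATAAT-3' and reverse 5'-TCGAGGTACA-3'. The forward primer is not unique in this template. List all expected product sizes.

The forward primer GTTGATAAT matches the top strand at positions 63–71, 76–84.
The reverse primer's reverse complement is TGTACCTCGA, matching at positions 162–171.
Each forward site pairs with the reverse site to give a product ending at position 171: sizes 109, 96 bp.

109 bp, 96 bp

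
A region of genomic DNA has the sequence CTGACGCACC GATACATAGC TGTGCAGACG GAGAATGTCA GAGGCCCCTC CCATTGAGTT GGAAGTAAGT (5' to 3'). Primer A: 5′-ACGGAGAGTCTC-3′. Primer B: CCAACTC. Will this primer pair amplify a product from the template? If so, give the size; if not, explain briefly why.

Primer A (ACGGAGAGTCTC) does not match the top strand, and its reverse complement GAGACTCTCCGT does not match either.
With no annealing site for primer A, no amplification occurs.

No product — primer A has no binding site in the template.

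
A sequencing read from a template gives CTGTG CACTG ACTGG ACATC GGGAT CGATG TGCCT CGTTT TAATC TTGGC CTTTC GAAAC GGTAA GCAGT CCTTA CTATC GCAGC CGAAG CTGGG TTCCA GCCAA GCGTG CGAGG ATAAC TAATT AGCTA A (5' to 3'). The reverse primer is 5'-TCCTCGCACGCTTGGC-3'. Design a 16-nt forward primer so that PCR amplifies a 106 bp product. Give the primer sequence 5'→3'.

5'-ACTGGACATCGGGATC-3'

The reverse primer's reverse complement GCCAAGCGTGCGAGGA matches the template at positions 101–116, so the product ends at position 116.
A 106 bp product then starts at position 116 − 106 + 1 = 11.
The forward primer is identical to the top strand there: ACTGGACATCGGGATC.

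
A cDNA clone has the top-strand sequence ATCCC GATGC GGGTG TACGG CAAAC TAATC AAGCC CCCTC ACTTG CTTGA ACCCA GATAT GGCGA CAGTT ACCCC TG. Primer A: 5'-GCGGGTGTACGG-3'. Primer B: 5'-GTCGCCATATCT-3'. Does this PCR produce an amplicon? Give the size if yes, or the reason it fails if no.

Primer A (GCGGGTGTACGG) matches the top strand at positions 9–20; it acts as a forward primer.
Primer B's reverse complement is AGATATGGCGAC, matching the top strand at positions 55–66; it acts as a reverse primer.
The 3' ends face each other across positions 9–66, giving a 58 bp product.

Yes — a 58 bp product.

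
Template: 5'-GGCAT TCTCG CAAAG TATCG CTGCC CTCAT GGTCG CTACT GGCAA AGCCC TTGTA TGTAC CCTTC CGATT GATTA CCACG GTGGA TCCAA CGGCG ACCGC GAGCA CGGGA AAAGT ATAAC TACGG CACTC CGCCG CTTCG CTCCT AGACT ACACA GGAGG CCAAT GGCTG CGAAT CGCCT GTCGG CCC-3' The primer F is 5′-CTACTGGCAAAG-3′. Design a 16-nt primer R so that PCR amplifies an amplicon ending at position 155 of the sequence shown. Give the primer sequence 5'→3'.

The forward primer binds at positions 36–47; the product's 3' end on the top strand is position 155.
The reverse primer anneals to the top strand over positions 140–155, i.e. to GCTCCTAGACTACACA.
Its sequence written 5'→3' is the reverse complement: TGTGTAGTCTAGGAGC.

5'-TGTGTAGTCTAGGAGC-3'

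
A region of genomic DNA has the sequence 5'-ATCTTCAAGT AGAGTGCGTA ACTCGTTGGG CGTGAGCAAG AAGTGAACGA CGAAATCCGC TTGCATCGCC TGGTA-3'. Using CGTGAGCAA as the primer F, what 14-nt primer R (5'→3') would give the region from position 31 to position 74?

5'-ACCAGGCGATGCAA-3'

The product's 3' end on the top strand is position 74.
The reverse primer anneals to the top strand over positions 61–74, i.e. to TTGCATCGCCTGGT.
Its sequence written 5'→3' is the reverse complement: ACCAGGCGATGCAA.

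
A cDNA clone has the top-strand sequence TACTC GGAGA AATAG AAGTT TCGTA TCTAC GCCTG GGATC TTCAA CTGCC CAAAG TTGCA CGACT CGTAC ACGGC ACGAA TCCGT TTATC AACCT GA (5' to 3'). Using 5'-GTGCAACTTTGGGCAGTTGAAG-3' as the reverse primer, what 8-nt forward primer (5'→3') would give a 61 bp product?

5'-TACTCGGA-3'

The reverse primer's reverse complement CTTCAACTGCCCAAAGTTGCAC matches the template at positions 40–61, so the product ends at position 61.
A 61 bp product then starts at position 61 − 61 + 1 = 1.
The forward primer is identical to the top strand there: TACTCGGA.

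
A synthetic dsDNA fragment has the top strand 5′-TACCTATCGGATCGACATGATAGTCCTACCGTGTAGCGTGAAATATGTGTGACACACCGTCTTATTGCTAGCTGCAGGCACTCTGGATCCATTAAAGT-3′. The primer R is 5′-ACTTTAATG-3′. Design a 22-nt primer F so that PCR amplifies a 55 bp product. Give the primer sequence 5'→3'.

The reverse primer's reverse complement CATTAAAGT matches the template at positions 90–98, so the product ends at position 98.
A 55 bp product then starts at position 98 − 55 + 1 = 44.
The forward primer is identical to the top strand there: TATGTGTGACACACCGTCTTAT.

5'-TATGTGTGACACACCGTCTTAT-3'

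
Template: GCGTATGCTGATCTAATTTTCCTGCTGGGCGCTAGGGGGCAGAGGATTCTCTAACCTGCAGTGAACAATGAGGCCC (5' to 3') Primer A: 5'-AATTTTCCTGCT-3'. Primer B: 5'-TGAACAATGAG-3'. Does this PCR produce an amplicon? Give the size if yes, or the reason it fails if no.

No product — both primers anneal to the same strand and extend in the same direction.

Primer A (AATTTTCCTGCT) matches the top strand at positions 15–26 (3' end points downstream).
Primer B (TGAACAATGAG) also matches the top strand directly, at positions 62–72 — its reverse complement CTCATTGTTCA is not present.
Both primers anneal to the bottom strand with 3' ends pointing the same way, so neither can prime synthesis back toward the other.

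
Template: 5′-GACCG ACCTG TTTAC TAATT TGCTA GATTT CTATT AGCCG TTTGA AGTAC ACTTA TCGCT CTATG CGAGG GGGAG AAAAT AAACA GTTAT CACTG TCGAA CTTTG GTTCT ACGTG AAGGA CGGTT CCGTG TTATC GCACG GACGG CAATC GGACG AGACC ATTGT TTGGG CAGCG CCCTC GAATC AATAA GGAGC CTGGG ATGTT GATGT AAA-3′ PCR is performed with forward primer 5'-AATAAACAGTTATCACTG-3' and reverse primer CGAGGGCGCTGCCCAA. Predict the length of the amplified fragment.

The forward primer matches the template at positions 78–95.
The reverse primer's reverse complement is TTGGGCAGCGCCCTCG, which matches the template at positions 166–181.
The product runs from position 78 to position 181, so its length is 181 − 78 + 1 = 104 bp.

104 bp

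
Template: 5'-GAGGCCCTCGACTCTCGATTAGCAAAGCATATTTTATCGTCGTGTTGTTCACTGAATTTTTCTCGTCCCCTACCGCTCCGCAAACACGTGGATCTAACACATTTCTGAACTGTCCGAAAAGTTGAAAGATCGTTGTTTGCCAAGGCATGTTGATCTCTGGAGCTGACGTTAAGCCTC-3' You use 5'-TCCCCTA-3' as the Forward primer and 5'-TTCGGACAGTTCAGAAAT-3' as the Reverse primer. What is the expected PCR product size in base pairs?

Scanning the template, TCCCCTA occurs at positions 66–72; this primer anneals to the bottom strand there with its 3' end pointing downstream.
Reverse complement of the reverse primer: ATTTCTGAACTGTCCGAA. This occurs on the top strand at positions 101–118.
Product length = (reverse-primer end) − (forward-primer start) + 1 = 118 − 66 + 1 = 53 bp.

53 bp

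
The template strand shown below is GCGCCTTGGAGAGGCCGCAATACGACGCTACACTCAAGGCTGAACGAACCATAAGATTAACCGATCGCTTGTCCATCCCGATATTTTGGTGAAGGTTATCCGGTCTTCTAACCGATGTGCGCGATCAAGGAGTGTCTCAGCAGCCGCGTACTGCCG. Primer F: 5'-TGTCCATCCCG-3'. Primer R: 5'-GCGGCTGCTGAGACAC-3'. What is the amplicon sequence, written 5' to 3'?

5'-TGTCCATCCCGATATTTTGGTGAAGGTTATCCGGTCTTCTAACCGATGTGCGCGATCAAGGAGTGTCTCAGCAGCCGC-3'

Forward primer TGTCCATCCCG is found on the top strand at positions 70–80.
Taking the reverse complement of GCGGCTGCTGAGACAC gives GTGTCTCAGCAGCCGC, found at positions 132–147 on the template; the primer anneals here to the top strand with its 3' end pointing upstream.
The product is the template from position 70 through 147 (78 bp).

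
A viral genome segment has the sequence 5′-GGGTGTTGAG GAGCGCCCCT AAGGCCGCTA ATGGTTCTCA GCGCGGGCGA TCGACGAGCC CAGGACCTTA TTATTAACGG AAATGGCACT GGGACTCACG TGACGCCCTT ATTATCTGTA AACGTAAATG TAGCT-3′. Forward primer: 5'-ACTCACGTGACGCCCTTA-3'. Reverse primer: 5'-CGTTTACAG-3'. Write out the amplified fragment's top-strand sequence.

5'-ACTCACGTGACGCCCTTATTATCTGTAAACG-3'

The forward primer matches the template at positions 94–111.
Taking the reverse complement of CGTTTACAG gives CTGTAAACG, found at positions 116–124 on the template; the primer anneals here to the top strand with its 3' end pointing upstream.
The product is the template from position 94 through 124 (31 bp).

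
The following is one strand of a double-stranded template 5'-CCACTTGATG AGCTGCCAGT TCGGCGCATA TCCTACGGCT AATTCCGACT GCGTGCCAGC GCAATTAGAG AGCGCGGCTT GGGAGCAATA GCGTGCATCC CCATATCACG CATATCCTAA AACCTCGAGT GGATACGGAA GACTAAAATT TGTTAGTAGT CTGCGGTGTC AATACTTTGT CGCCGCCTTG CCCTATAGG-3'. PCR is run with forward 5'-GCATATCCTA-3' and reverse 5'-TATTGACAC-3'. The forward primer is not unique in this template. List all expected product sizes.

149 bp, 65 bp

The forward primer GCATATCCTA matches the top strand at positions 26–35, 110–119.
The reverse primer's reverse complement is GTGTCAATA, matching at positions 166–174.
Each forward site pairs with the reverse site to give a product ending at position 174: sizes 149, 65 bp.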